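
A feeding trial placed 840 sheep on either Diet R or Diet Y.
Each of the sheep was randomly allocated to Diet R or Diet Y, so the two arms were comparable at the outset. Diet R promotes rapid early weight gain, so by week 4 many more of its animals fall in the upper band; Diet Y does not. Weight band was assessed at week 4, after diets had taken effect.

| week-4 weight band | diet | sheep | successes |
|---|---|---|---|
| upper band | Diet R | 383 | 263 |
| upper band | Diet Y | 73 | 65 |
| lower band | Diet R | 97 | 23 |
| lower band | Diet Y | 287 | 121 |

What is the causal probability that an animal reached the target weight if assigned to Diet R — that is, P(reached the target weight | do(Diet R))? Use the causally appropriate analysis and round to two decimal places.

The week-4 weight band-specific comparison favours Diet Y throughout, but the pooled figures favour Diet R. The question is whether to condition on week-4 weight band.
Week-4 weight band is recorded after the diet and is itself shifted by it — it sits on the causal path from diet to outcome. Conditioning on a mediator would strip out part of the effect we want; the pooled comparison gives the total causal effect.
So P(outcome | do(Diet R)) is just the pooled rate for Diet R: 286/480 = 0.596.

0.60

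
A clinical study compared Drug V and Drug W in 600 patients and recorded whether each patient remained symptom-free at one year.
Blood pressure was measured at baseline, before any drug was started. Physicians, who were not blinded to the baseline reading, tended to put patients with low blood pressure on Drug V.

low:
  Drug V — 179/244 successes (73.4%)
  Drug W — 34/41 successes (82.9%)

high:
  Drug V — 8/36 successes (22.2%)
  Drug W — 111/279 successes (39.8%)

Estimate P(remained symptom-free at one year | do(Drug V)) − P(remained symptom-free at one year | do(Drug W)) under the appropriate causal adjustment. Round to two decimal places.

-0.14

Within every blood pressure level Drug W has the higher rate, yet pooled Drug V does — Simpson's reversal.
Blood pressure satisfies the back-door criterion: it is not a descendant of the drug, and it blocks the spurious path from drug to outcome. Adjusting for it (i.e., using the within-blood pressure rates) gives the causal effect.
Adjusting over the population distribution of blood pressure: 0.475·(0.734−0.829) + 0.525·(0.222−0.398) = -0.138.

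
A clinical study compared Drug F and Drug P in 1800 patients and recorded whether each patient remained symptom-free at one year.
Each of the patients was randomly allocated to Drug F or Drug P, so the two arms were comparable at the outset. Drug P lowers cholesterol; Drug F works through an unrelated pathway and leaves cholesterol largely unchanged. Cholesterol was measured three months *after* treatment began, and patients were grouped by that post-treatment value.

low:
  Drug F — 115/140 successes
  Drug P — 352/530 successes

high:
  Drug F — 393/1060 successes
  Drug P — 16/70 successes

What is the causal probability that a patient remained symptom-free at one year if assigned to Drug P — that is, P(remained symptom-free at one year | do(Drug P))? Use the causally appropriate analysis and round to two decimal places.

0.61

Cholesterol is downstream of the drug. One should not condition on a consequence of treatment, so the overall rates are the right comparison.
So P(outcome | do(Drug P)) is just the pooled rate for Drug P: 368/600 = 0.613.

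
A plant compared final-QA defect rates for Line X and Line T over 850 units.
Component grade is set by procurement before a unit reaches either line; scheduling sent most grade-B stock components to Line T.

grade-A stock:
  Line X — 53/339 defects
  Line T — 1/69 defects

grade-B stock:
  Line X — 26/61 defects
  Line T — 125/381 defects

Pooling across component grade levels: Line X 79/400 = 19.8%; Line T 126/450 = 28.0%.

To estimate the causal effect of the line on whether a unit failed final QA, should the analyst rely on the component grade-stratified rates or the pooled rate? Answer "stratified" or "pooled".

Component grade differs across lines for reasons unrelated to any effect of the line itself, and it separately predicts the outcome — a classic confounder. We must compare within component grade levels.
Within each level — grade-A stock: 15.6% vs 1.4%; grade-B stock: 42.6% vs 32.8% — Line T is lower every time.

stratified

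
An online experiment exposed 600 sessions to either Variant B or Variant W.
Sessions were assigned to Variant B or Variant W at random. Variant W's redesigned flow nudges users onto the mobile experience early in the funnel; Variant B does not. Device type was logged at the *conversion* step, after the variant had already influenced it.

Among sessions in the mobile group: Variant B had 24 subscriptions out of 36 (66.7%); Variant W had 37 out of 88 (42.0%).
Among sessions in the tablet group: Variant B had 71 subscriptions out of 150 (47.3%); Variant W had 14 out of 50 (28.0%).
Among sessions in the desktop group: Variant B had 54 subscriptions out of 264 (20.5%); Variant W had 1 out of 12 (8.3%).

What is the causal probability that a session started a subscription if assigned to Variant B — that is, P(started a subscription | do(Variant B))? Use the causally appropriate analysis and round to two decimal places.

0.33

The distribution of device type is itself part of what the variant does — it is an intermediate outcome. Holding it fixed would remove that part of the effect; the total effect is the pooled difference.
So P(outcome | do(Variant B)) is just the pooled rate for Variant B: 149/450 = 0.331.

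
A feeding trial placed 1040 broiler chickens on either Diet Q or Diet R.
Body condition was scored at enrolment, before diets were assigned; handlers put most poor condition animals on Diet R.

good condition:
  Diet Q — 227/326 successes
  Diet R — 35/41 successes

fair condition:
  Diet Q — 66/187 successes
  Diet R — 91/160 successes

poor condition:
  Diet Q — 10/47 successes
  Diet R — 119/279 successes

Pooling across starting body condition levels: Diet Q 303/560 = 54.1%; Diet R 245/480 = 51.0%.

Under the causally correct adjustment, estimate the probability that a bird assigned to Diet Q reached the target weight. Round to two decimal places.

0.43

Within every starting body condition level Diet R has the higher rate, yet pooled Diet Q does — Simpson's reversal.
Starting body condition is set before the diet has any effect — it is not caused by the diet — and it independently drives the outcome. That makes it a confounder, so the causal comparison is within starting body condition levels.
Standardising Diet Q to the population starting body condition mix: 0.353·227/326 + 0.334·66/187 + 0.313·10/47 = 0.430.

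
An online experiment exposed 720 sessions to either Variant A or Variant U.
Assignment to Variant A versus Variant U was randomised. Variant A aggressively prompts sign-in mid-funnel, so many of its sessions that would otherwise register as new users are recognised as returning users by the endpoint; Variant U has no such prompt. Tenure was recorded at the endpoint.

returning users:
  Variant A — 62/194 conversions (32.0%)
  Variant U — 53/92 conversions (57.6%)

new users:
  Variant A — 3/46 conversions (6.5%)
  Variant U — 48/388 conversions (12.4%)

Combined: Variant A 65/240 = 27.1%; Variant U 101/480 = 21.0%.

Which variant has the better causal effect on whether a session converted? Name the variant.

Variant A

User tenure is recorded after the variant and is itself shifted by it — it sits on the causal path from variant to outcome. Conditioning on a mediator would strip out part of the effect we want; the pooled comparison gives the total causal effect.
Pooled: Variant A 27.1% vs Variant U 21.0%; Variant A is higher overall.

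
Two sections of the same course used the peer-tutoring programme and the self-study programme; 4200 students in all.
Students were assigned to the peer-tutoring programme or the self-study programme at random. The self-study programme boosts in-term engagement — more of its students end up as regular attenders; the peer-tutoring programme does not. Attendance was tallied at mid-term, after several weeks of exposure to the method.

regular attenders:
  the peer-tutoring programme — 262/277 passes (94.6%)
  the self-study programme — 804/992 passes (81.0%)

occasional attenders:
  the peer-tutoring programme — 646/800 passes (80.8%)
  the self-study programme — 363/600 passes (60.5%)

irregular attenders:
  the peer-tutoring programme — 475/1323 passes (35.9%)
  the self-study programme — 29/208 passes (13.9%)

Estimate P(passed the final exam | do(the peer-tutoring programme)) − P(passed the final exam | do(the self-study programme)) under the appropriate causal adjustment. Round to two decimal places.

-0.09

Mid-term attendance is recorded after the teaching method and is itself shifted by it — it sits on the causal path from teaching method to outcome. Conditioning on a mediator would strip out part of the effect we want; the pooled comparison gives the total causal effect.
The causal difference is the pooled difference: 0.576 − 0.664 = -0.088.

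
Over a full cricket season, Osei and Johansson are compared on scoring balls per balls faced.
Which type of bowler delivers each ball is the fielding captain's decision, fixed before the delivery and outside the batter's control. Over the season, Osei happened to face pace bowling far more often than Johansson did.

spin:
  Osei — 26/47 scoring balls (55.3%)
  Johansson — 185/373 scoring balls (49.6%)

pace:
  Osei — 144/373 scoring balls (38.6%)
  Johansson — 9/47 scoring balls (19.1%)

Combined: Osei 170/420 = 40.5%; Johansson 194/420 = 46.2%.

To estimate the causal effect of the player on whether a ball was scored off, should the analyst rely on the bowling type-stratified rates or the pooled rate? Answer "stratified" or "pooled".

The bowling type-specific comparison favours Osei throughout, but the pooled figures favour Johansson. The question is whether to condition on bowling type.
Bowling type is set before the player has any effect — it is not caused by the player — and it independently drives the outcome. That makes it a confounder, so the causal comparison is within bowling type levels.
Within each level — spin: 55.3% vs 49.6%; pace: 38.6% vs 19.1% — Osei is higher every time.

stratified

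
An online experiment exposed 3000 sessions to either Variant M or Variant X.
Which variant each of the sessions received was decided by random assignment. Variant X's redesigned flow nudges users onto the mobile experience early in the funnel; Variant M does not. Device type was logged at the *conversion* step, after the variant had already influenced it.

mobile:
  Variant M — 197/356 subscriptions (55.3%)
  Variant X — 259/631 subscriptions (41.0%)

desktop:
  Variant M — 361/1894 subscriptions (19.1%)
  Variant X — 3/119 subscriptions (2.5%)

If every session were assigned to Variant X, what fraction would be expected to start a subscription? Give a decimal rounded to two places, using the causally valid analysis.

Within every device type level Variant M has the higher rate, yet pooled Variant X does — Simpson's reversal.
The distribution of device type is itself part of what the variant does — it is an intermediate outcome. Holding it fixed would remove that part of the effect; the total effect is the pooled difference.
So P(outcome | do(Variant X)) is just the pooled rate for Variant X: 262/750 = 0.349.

0.35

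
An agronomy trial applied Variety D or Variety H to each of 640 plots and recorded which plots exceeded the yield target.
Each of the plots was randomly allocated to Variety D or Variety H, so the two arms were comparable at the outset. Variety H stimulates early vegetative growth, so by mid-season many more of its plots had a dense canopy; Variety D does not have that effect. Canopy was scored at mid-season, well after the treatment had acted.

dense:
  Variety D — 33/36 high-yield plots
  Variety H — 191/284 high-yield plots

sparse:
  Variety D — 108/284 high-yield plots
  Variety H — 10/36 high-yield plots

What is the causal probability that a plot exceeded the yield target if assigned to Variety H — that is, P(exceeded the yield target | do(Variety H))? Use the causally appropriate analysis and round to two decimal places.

Mid-season canopy here is a post-treatment variable shaped by the variety; conditioning on it would introduce bias rather than remove it. The overall comparison is the causal one.
So P(outcome | do(Variety H)) is just the pooled rate for Variety H: 201/320 = 0.628.

0.63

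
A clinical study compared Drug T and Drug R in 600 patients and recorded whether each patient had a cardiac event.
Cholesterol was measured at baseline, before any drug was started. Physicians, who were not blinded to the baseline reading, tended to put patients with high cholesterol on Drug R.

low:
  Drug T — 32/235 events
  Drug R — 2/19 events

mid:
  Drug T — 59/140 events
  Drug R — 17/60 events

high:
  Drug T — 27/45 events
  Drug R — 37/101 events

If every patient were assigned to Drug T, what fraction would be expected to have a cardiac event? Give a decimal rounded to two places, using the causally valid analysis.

Cholesterol differs across drugs for reasons unrelated to any effect of the drug itself, and it separately predicts the outcome — a classic confounder. We must compare within cholesterol levels.
Standardising Drug T to the population cholesterol mix: 0.423·32/235 + 0.333·59/140 + 0.243·27/45 = 0.344.

0.34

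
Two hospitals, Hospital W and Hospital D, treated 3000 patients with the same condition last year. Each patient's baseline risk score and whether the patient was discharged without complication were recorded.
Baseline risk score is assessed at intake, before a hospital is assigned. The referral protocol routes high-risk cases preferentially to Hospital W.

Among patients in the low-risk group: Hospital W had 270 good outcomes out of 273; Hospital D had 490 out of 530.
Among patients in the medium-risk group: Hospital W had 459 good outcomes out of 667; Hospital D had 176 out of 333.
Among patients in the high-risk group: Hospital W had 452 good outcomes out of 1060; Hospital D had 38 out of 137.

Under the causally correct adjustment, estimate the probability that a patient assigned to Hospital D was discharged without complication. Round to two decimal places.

Within every baseline risk score level Hospital W has the higher rate, yet pooled Hospital D does — Simpson's reversal.
Since baseline risk score is a pre-existing factor (not a product of the hospital) and it affects the outcome on its own, it is a confounder. The stratified rates, not the pooled rate, identify the causal effect.
Standardising Hospital D to the population baseline risk score mix: 0.268·490/530 + 0.333·176/333 + 0.399·38/137 = 0.534.

0.53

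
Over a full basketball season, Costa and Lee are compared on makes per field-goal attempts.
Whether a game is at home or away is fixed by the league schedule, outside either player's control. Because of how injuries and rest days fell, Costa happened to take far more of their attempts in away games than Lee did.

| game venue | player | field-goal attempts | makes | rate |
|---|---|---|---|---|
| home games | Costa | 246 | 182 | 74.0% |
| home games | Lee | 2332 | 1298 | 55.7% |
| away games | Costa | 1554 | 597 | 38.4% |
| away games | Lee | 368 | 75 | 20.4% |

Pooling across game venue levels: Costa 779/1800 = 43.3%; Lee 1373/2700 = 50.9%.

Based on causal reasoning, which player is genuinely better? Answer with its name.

Game venue differs across players for reasons unrelated to any effect of the player itself, and it separately predicts the outcome — a classic confounder. We must compare within game venue levels.
Within each level — home games: 74.0% vs 55.7%; away games: 38.4% vs 20.4% — Costa is higher every time.

Costa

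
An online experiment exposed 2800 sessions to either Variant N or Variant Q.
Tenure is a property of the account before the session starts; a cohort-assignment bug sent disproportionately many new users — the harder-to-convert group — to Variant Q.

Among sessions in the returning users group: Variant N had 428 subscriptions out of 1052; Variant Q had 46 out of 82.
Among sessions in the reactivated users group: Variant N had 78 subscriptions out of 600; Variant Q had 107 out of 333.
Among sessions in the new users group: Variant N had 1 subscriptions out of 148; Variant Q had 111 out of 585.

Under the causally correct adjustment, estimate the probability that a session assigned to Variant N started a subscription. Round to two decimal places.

The imbalance in user tenure arose from how sessions were allocated, not from anything the variant did; and user tenure independently affects the outcome. The pooled gap is confounded — condition on user tenure.
Standardising Variant N to the population user tenure mix: 0.405·428/1052 + 0.333·78/600 + 0.262·1/148 = 0.210.

0.21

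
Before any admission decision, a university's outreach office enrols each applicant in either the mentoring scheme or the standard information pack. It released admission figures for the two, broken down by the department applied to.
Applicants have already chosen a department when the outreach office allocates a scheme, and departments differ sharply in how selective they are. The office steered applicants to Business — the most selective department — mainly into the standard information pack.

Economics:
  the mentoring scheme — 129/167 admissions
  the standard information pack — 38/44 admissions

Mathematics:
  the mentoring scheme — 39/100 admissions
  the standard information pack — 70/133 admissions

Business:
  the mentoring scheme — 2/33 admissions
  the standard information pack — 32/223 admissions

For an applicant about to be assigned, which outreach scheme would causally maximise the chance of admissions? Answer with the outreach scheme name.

the standard information pack

The stratified and pooled comparisons disagree (the standard information pack wins within each department; the mentoring scheme wins overall), so the answer turns on the causal role of department.
Department differs across outreach schemes for reasons unrelated to any effect of the outreach scheme itself, and it separately predicts the outcome — a classic confounder. We must compare within department levels.
Within each level — Economics: 77.2% vs 86.4%; Mathematics: 39.0% vs 52.6%; Business: 6.1% vs 14.3% — the standard information pack is higher every time.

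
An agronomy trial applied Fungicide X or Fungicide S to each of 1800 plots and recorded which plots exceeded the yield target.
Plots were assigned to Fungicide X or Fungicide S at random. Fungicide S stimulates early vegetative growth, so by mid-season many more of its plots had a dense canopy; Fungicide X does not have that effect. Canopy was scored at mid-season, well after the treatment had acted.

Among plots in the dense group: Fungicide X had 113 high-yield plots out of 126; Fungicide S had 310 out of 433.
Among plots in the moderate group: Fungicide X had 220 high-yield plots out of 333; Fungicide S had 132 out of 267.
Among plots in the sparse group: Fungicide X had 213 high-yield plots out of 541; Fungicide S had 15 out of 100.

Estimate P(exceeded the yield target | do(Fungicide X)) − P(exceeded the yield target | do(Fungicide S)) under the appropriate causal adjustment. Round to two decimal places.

-0.03

The stratified and pooled comparisons disagree (Fungicide X wins within each mid-season canopy; Fungicide S wins overall), so the answer turns on the causal role of mid-season canopy.
Mid-season canopy lies on the pathway fungicide → mid-season canopy → outcome, so adjusting for it blocks the indirect effect. For the total causal effect of fungicide, use the unadjusted pooled rates.
The causal difference is the pooled difference: 0.546 − 0.571 = -0.025.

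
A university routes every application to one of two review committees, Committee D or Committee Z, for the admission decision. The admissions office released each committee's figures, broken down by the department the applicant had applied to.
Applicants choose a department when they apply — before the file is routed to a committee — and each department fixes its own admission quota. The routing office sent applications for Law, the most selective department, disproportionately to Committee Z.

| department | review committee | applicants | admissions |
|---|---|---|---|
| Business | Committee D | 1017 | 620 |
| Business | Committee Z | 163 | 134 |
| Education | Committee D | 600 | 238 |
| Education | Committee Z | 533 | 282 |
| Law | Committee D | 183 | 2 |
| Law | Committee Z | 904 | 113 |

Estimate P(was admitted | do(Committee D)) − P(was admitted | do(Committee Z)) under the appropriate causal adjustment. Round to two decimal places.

-0.15

The stratified and pooled comparisons disagree (Committee Z wins within each department; Committee D wins overall), so the answer turns on the causal role of department.
Department satisfies the back-door criterion: it is not a descendant of the review committee, and it blocks the spurious path from review committee to outcome. Adjusting for it (i.e., using the within-department rates) gives the causal effect.
Adjusting over the population distribution of department: 0.347·(0.610−0.822) + 0.333·(0.397−0.529) + 0.320·(0.011−0.125) = -0.154.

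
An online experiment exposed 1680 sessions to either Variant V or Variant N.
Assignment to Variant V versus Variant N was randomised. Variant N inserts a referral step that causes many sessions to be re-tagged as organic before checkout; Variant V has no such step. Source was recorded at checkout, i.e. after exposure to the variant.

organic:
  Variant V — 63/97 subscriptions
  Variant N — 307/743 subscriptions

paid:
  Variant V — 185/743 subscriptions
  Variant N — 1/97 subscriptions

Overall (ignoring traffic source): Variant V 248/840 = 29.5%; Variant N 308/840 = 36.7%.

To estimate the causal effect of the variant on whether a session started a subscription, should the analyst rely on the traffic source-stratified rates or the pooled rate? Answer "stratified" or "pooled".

The distribution of traffic source is itself part of what the variant does — it is an intermediate outcome. Holding it fixed would remove that part of the effect; the total effect is the pooled difference.
Pooled: Variant V 29.5% vs Variant N 36.7%; Variant N is higher overall.

pooled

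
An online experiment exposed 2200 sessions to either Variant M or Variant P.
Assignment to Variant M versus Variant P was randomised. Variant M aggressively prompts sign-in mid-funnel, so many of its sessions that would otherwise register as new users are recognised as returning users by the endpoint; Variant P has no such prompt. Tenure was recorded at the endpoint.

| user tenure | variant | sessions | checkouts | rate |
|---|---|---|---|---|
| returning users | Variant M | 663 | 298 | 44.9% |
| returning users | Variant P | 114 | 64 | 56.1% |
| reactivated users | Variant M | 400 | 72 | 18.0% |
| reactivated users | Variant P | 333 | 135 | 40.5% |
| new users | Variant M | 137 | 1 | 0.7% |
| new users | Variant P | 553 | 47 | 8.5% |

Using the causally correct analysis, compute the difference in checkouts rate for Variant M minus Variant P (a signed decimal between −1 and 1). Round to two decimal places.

+0.06

User tenure is recorded after the variant and is itself shifted by it — it sits on the causal path from variant to outcome. Conditioning on a mediator would strip out part of the effect we want; the pooled comparison gives the total causal effect.
The causal difference is the pooled difference: 0.309 − 0.246 = +0.063.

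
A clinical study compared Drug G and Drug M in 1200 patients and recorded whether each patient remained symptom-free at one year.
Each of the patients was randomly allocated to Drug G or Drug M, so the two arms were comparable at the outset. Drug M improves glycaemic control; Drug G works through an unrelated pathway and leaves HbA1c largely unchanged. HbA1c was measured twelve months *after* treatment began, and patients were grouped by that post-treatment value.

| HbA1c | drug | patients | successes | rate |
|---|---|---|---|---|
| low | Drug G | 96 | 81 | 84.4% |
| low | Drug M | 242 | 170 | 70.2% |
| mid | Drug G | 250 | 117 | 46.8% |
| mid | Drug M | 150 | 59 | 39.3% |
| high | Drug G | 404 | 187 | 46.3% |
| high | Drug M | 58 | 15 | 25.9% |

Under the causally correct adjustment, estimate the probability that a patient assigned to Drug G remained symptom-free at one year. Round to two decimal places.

Drug G is higher inside every HbA1c stratum but Drug M is higher in aggregate. Whether to stratify depends on how HbA1c relates to the drug.
HbA1c is downstream of the drug. One should not condition on a consequence of treatment, so the overall rates are the right comparison.
So P(outcome | do(Drug G)) is just the pooled rate for Drug G: 385/750 = 0.513.

0.51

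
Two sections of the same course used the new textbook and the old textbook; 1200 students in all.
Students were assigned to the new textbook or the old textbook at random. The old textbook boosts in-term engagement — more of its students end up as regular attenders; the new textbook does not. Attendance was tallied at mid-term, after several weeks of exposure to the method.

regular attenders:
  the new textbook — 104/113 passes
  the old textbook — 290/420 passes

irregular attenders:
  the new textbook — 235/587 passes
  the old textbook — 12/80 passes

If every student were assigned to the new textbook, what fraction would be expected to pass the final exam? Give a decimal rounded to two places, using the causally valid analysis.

The mid-term attendance-specific comparison favours the new textbook throughout, but the pooled figures favour the old textbook. The question is whether to condition on mid-term attendance.
Mid-term attendance here is a post-treatment variable shaped by the teaching method; conditioning on it would introduce bias rather than remove it. The overall comparison is the causal one.
So P(outcome | do(the new textbook)) is just the pooled rate for the new textbook: 339/700 = 0.484.

0.48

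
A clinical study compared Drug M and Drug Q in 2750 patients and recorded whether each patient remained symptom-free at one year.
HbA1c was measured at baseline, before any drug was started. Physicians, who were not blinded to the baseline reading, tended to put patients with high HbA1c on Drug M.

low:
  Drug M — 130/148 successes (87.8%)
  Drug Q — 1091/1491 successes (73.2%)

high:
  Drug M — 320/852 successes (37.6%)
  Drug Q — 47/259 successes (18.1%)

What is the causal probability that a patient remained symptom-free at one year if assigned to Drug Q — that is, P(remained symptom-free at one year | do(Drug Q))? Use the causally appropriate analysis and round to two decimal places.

0.51

The stratified and pooled comparisons disagree (Drug M wins within each HbA1c; Drug Q wins overall), so the answer turns on the causal role of HbA1c.
Since HbA1c is a pre-existing factor (not a product of the drug) and it affects the outcome on its own, it is a confounder. The stratified rates, not the pooled rate, identify the causal effect.
Standardising Drug Q to the population HbA1c mix: 0.596·1091/1491 + 0.404·47/259 = 0.509.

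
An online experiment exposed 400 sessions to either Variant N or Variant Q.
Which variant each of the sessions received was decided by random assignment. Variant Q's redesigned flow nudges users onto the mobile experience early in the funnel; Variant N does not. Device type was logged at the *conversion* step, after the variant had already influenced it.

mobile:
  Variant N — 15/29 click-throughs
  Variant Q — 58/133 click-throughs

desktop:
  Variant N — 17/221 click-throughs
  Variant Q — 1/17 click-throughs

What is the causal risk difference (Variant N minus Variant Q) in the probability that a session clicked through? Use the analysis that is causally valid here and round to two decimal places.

Because the variant influences device type, device type is a post-treatment mediator, not a confounder. Stratifying on it would bias the estimate; the causal effect is the crude pooled difference.
The causal difference is the pooled difference: 0.128 − 0.393 = -0.265.

-0.27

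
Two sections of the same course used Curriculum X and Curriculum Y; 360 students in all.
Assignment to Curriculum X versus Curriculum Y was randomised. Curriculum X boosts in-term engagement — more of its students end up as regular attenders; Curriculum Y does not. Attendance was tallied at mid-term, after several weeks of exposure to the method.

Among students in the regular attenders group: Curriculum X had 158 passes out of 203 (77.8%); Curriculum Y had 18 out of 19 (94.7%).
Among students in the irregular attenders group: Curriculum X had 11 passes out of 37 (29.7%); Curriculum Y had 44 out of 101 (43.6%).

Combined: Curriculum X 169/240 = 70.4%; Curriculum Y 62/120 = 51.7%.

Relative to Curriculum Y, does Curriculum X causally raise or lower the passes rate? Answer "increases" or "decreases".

Mid-term attendance is recorded after the teaching method and is itself shifted by it — it sits on the causal path from teaching method to outcome. Conditioning on a mediator would strip out part of the effect we want; the pooled comparison gives the total causal effect.
Pooled: Curriculum X 70.4% vs Curriculum Y 51.7%; Curriculum X is higher overall.

increases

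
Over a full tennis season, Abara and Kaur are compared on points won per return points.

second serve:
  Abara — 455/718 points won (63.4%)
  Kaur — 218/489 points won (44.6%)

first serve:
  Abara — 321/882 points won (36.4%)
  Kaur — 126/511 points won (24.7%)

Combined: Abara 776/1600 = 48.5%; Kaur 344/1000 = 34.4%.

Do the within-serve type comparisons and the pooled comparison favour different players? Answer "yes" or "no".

no

Within each serve type level (second serve 63.4% vs 44.6%; first serve 36.4% vs 24.7%), Abara has the higher rate every time. Pooled: 48.5% vs 34.4% — Abara has the higher rate overall. They agree.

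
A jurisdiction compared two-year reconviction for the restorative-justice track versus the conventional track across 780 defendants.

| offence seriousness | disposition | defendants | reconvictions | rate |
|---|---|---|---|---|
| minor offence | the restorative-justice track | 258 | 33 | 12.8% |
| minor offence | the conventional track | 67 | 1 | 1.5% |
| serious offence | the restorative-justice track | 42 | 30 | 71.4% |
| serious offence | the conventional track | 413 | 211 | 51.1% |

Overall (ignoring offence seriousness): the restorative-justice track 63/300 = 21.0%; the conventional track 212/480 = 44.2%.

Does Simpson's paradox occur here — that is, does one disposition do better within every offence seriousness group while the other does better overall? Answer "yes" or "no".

yes

Within each offence seriousness level (minor offence 12.8% vs 1.5%; serious offence 71.4% vs 51.1%), the conventional track has the lower rate every time. Pooled: 21.0% vs 44.2% — the restorative-justice track has the lower rate overall. The two comparisons disagree.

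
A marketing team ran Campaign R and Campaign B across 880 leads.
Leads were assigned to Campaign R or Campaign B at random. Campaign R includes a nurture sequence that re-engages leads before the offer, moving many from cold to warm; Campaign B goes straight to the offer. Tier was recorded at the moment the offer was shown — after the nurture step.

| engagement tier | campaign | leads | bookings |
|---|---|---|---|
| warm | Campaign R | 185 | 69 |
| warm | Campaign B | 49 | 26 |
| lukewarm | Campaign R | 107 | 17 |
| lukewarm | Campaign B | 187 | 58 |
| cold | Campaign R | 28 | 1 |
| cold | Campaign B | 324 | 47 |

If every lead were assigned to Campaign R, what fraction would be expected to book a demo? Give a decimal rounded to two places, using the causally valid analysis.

Stratifying would compare campaigns among leads the campaigns themselves sorted into engagement tier groups — a form of selection on an intermediate. The unconditioned pooled rates give the total causal effect.
So P(outcome | do(Campaign R)) is just the pooled rate for Campaign R: 87/320 = 0.272.

0.27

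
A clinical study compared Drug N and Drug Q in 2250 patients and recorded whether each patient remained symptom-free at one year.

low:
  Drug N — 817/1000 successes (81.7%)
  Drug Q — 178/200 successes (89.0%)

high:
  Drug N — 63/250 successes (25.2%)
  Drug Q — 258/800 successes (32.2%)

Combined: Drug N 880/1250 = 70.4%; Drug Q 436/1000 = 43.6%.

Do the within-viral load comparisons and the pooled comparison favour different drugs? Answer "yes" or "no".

yes

Within each viral load level (low 81.7% vs 89.0%; high 25.2% vs 32.2%), Drug Q has the higher rate every time. Pooled: 70.4% vs 43.6% — Drug N has the higher rate overall. The two comparisons disagree.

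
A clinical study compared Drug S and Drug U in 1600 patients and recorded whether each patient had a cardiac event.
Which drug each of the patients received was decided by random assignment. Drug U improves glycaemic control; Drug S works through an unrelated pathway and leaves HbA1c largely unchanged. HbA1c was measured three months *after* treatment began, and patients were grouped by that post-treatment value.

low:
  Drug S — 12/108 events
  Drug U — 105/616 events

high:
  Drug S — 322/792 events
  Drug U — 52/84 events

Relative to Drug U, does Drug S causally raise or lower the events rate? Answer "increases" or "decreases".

Because the drug influences HbA1c, HbA1c is a post-treatment mediator, not a confounder. Stratifying on it would bias the estimate; the causal effect is the crude pooled difference.
Pooled: Drug S 37.1% vs Drug U 22.4%; Drug U is lower overall.

increases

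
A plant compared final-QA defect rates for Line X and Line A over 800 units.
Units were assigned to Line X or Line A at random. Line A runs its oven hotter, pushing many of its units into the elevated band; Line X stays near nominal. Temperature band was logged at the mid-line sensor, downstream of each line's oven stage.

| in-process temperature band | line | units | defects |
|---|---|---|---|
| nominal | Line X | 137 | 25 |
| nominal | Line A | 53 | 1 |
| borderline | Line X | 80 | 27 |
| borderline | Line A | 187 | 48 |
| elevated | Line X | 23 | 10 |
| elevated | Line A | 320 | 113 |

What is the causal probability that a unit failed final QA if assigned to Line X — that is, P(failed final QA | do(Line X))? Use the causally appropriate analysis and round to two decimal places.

In-process temperature band here is a post-treatment variable shaped by the line; conditioning on it would introduce bias rather than remove it. The overall comparison is the causal one.
So P(outcome | do(Line X)) is just the pooled rate for Line X: 62/240 = 0.258.

0.26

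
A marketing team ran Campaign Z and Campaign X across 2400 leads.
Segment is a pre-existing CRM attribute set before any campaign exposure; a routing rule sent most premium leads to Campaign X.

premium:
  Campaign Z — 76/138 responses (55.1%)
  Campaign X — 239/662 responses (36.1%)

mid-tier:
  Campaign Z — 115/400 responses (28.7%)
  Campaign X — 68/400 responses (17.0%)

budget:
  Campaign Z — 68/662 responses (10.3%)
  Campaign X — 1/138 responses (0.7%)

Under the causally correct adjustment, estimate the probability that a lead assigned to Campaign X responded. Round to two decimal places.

0.18

Customer segment differs across campaigns for reasons unrelated to any effect of the campaign itself, and it separately predicts the outcome — a classic confounder. We must compare within customer segment levels.
Standardising Campaign X to the population customer segment mix: 0.333·239/662 + 0.333·68/400 + 0.333·1/138 = 0.179.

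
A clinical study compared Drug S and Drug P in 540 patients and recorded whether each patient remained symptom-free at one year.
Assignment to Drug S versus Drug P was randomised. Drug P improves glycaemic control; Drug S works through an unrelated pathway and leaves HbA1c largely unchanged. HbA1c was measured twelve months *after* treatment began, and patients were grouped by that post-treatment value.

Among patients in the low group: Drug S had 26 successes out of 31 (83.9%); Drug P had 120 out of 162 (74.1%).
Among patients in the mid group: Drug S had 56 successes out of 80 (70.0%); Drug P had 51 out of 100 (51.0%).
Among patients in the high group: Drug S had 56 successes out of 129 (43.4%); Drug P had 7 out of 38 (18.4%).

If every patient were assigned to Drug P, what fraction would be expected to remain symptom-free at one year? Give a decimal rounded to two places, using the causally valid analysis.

HbA1c is downstream of the drug. One should not condition on a consequence of treatment, so the overall rates are the right comparison.
So P(outcome | do(Drug P)) is just the pooled rate for Drug P: 178/300 = 0.593.

0.59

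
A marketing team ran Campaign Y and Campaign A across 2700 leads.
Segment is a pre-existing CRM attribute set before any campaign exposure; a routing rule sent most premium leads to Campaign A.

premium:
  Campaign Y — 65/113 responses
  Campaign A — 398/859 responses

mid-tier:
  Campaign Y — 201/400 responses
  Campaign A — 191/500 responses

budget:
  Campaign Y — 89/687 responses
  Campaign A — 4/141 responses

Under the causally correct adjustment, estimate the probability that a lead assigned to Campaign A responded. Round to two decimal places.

Customer segment differs across campaigns for reasons unrelated to any effect of the campaign itself, and it separately predicts the outcome — a classic confounder. We must compare within customer segment levels.
Standardising Campaign A to the population customer segment mix: 0.360·398/859 + 0.333·191/500 + 0.307·4/141 = 0.303.

0.30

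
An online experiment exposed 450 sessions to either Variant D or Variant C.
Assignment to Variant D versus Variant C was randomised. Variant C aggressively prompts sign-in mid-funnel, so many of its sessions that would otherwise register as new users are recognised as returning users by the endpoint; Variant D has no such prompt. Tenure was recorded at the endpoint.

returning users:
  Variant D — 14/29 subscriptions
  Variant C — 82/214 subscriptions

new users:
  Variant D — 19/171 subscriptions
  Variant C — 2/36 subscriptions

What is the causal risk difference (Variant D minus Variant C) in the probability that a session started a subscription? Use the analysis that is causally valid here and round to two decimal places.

Because the variant influences user tenure, user tenure is a post-treatment mediator, not a confounder. Stratifying on it would bias the estimate; the causal effect is the crude pooled difference.
The causal difference is the pooled difference: 0.165 − 0.336 = -0.171.

-0.17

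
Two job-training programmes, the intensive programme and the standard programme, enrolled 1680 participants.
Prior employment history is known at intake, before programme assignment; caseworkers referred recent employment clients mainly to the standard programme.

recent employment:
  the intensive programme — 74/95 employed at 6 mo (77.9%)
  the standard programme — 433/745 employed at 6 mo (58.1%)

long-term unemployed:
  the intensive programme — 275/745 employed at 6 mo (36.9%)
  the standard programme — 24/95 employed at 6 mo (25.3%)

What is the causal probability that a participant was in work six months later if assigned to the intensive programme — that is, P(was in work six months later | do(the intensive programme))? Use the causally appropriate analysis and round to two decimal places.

Prior employment history differs across programmes for reasons unrelated to any effect of the programme itself, and it separately predicts the outcome — a classic confounder. We must compare within prior employment history levels.
Standardising the intensive programme to the population prior employment history mix: 0.500·74/95 + 0.500·275/745 = 0.574.

0.57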